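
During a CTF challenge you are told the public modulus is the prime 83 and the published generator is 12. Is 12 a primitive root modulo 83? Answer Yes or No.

No

φ(83) = 83 − 1 = 82 = 2 · 41.
An element g generates (Z/83Z)^× iff g^(82/q) ≢ 1 (mod 83) for each prime q ∈ {2, 41}.
12^41 ≡ 1 (mod 83)  [q = 2: ≡ 1 ✗]
12^2 ≡ 61 (mod 83)  [q = 41: ≢ 1 ✓]
The check at q = 2 fails, so 12 generates a proper subgroup.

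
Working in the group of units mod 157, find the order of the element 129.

4

Since 129 ∈ (Z/157Z)^×, its order divides φ(157) = 157 − 1 = 156 = 2^2 · 3 · 13.
Divisors of 156: 1, 2, 3, 4, 6, 12, 13, 26, 39, 52, 78, 156.
Evaluate successive powers at the divisors of 156:
129^1 ≡ 129 (mod 157)
129^2 ≡ 156 (mod 157)
129^3 ≡ 28 (mod 157)
129^4 ≡ 1 (mod 157) ✓
So ord_157(129) = 4.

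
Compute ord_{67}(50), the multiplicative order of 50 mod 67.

Since 50 ∈ (Z/67Z)^×, its order divides φ(67) = 67 − 1 = 66 = 2 · 3 · 11.
Divisors of 66: 1, 2, 3, 6, 11, 22, 33, 66.
Compute 50^d (mod 67) for the divisors d until we hit 1:
50^1 ≡ 50
50^2 ≡ 21
50^3 ≡ 45
50^6 ≡ 15
50^11 ≡ 38
50^22 ≡ 37
50^33 ≡ 66
50^66 ≡ 1
Hence ord(50) = 66.

66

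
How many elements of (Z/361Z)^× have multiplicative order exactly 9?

φ(361) = φ(19^2) = 19·(19−1) = 342 = 2 · 3^2 · 19.
In a cyclic group of order 342, there are φ(d) elements of order d for each divisor d of 342, and zero for non-divisors.
9 = 3^2 divides 342, and φ(9) = 6.

6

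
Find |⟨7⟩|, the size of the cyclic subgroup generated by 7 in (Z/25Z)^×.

ord(7) | φ(25) = φ(5^2) = 5·(5−1) = 20 = 2^2 · 5.
Divisors of 20: 1, 2, 4, 5, 10, 20.
Test each divisor d:
7^1 ≡ 7
7^2 ≡ 24
7^4 ≡ 1
Therefore the multiplicative order of 7 modulo 25 is 4.

4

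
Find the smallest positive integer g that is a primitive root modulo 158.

3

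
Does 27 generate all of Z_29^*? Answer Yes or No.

Yes

φ(29) = 29 − 1 = 28 = 2^2 · 7.
Test 27^(28/q) mod 29 for each prime factor q of 28:
27^14 ≡ 28 (mod 29)  [q = 2: ≢ 1 ✓]
27^4 ≡ 16 (mod 29)  [q = 7: ≢ 1 ✓]
Every test exponent gives a nontrivial residue, hence 27 generates the full group.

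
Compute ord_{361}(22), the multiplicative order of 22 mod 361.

342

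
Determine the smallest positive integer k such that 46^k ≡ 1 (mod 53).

13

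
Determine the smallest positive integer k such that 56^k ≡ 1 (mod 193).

96

ord(56) | φ(193) = 193 − 1 = 192 = 2^6 · 3.
Divisors of 192: 1, 2, 3, 4, 6, 8, 12, 16, 24, 32, 48, 64, 96, 192.
Compute 56^d (mod 193) for the divisors d until we hit 1:
56^1 ≡ 56 (mod 193)
56^2 ≡ 48 (mod 193)
56^3 ≡ 179 (mod 193)
56^4 ≡ 181 (mod 193)
56^6 ≡ 3 (mod 193)
56^8 ≡ 144 (mod 193)
56^12 ≡ 9 (mod 193)
56^16 ≡ 85 (mod 193)
56^24 ≡ 81 (mod 193)
56^32 ≡ 84 (mod 193)
56^48 ≡ 192 (mod 193)
56^64 ≡ 108 (mod 193)
56^96 ≡ 1 (mod 193) ✓
Therefore the multiplicative order of 56 modulo 193 is 96.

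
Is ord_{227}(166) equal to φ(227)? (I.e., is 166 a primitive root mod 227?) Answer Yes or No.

No

φ(227) = 227 − 1 = 226 = 2 · 113.
166 is a primitive root mod 227 iff 166^(φ(227)/q) ≢ 1 for every prime q | φ(227), i.e. q ∈ {2, 113}.
166^113 ≡ 1 (mod 227)  [q = 2: ≡ 1 ✗]
166^2 ≡ 89 (mod 227)  [q = 113: ≢ 1 ✓]
Since 166^113 ≡ 1, the order of 166 divides 113 < 226, so 166 is not a primitive root.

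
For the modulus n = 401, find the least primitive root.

φ(401) = 401 − 1 = 400 = 2^4 · 5^2.
Test candidates g = 2, 3, … against the prime factors q ∈ {2, 5} of φ(401): g is a generator iff g^(400/q) ≢ 1 for every such q.
g = 2: 2^200 ≡ 1 — hits 1, so not a primitive root.
g = 3: 3^200 ≡ 400; 3^80 ≡ 72 — none is 1, so 3 is a primitive root.
The smallest primitive root modulo 401 is 3.

3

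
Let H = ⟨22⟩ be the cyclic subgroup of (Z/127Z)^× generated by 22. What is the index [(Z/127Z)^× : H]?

Since 22 ∈ (Z/127Z)^×, its order divides φ(127) = 127 − 1 = 126 = 2 · 3^2 · 7.
Divisors of 126: 1, 2, 3, 6, 7, 9, 14, 18, 21, 42, 63, 126.
Check 22^d mod 127 for each divisor in increasing order:
22^1 ≡ 22 (mod 127)
22^2 ≡ 103 (mod 127)
22^3 ≡ 107 (mod 127)
22^6 ≡ 19 (mod 127)
22^7 ≡ 37 (mod 127)
22^9 ≡ 1 (mod 127) ✓
Thus |⟨22⟩| = ord(22) = 9.
[(Z/127Z)^× : ⟨22⟩] = 126/9 = 14.

14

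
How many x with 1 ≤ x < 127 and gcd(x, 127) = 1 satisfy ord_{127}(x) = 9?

6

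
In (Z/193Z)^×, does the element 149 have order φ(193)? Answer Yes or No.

φ(193) = 193 − 1 = 192 = 2^6 · 3.
Test 149^(192/q) mod 193 for each prime factor q of 192:
149^96 ≡ 192 (mod 193)  [q = 2: ≢ 1 ✓]
149^64 ≡ 108 (mod 193)  [q = 3: ≢ 1 ✓]
All checks pass, so 149 has order 192 and is a primitive root modulo 193.

Yes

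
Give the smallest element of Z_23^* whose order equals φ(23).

5

φ(23) = 23 − 1 = 22 = 2 · 11.
g is a primitive root iff g^(22/q) ≢ 1 (mod 23) for each prime q ∈ {2, 11}.
g = 2: 2^11 ≡ 1 — hits 1, so not a primitive root.
g = 3: 3^11 ≡ 1 — hits 1, so not a primitive root.
g = 4: 4^11 ≡ 1 — hits 1, so not a primitive root.
g = 5: 5^11 ≡ 22; 5^2 ≡ 2 — none is 1, so 5 is a primitive root.
Hence the least primitive root of 23 is 5.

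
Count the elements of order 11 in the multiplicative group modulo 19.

0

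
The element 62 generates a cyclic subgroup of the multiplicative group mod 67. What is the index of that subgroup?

6

ord(62) | φ(67) = 67 − 1 = 66 = 2 · 3 · 11.
Divisors of 66: 1, 2, 3, 6, 11, 22, 33, 66.
Test each divisor d:
62^1 ≡ 62
62^2 ≡ 25
62^3 ≡ 9
62^6 ≡ 14
62^11 ≡ 1
Thus |⟨62⟩| = ord(62) = 11.
Index = |(Z/67Z)^×| / |⟨62⟩| = 66 / 11 = 6.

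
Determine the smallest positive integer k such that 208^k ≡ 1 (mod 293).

By Lagrange's theorem, ord_293(208) divides φ(293) = 293 − 1 = 292 = 2^2 · 73.
Divisors of 292: 1, 2, 4, 73, 146, 292.
Check 208^d mod 293 for each divisor in increasing order:
208^1 ≡ 208
208^2 ≡ 193
208^4 ≡ 38
208^73 ≡ 155
208^146 ≡ 292
208^292 ≡ 1
Hence ord(208) = 292.

292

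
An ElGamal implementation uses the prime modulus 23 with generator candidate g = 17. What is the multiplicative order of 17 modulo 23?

Since 17 ∈ (Z/23Z)^×, its order divides φ(23) = 23 − 1 = 22 = 2 · 11.
Divisors of 22: 1, 2, 11, 22.
Check 17^d mod 23 for each divisor in increasing order:
17^1 ≡ 17 (mod 23)
17^2 ≡ 13 (mod 23)
17^11 ≡ 22 (mod 23)
17^22 ≡ 1 (mod 23) ✓
Hence ord(17) = 22.

22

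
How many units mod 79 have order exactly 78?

24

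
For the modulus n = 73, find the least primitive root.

5

φ(73) = 73 − 1 = 72 = 2^3 · 3^2.
g is a primitive root iff g^(72/q) ≢ 1 (mod 73) for each prime q ∈ {2, 3}.
g = 2: 2^36 ≡ 1 — hits 1, so not a primitive root.
g = 3: 3^36 ≡ 1 — hits 1, so not a primitive root.
g = 4: 4^36 ≡ 1 — hits 1, so not a primitive root.
g = 5: 5^36 ≡ 72; 5^24 ≡ 8 — none is 1, so 5 is a primitive root.
The smallest primitive root modulo 73 is 5.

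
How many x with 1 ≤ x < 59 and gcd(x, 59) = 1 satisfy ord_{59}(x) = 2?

1

φ(59) = 59 − 1 = 58 = 2 · 29.
In a cyclic group of order 58, there are φ(d) elements of order d for each divisor d of 58, and zero for non-divisors.
2 | 58, and φ(2) = 2 − 1 = 1.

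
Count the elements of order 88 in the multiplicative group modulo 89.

40

φ(89) = 89 − 1 = 88 = 2^3 · 11.
(Z/89Z)^× is cyclic (|G| = 88); a cyclic group of order m has exactly φ(d) elements of each order d | m, and none otherwise.
88 = 2^3 · 11 divides 88, and φ(88) = 40.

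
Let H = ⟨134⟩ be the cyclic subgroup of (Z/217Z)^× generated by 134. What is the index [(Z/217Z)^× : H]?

The order of 134 must divide φ(217) = φ(7·31) = (7−1)·(31−1) = 6·30 = 180 = 2^2 · 3^2 · 5.
Divisors of 180: 1, 2, 3, 4, 5, 6, 9, 10, 12, 15, 18, 20, 30, 36, 45, 60, 90, 180.
Evaluate successive powers at the divisors of 180:
134^1 ≡ 134 (mod 217)
134^2 ≡ 162 (mod 217)
134^3 ≡ 8 (mod 217)
134^4 ≡ 204 (mod 217)
134^5 ≡ 211 (mod 217)
134^6 ≡ 64 (mod 217)
134^9 ≡ 78 (mod 217)
134^10 ≡ 36 (mod 217)
134^12 ≡ 190 (mod 217)
134^15 ≡ 1 (mod 217) ✓
So ord_217(134) = 15, hence |⟨134⟩| = 15.
Index = |(Z/217Z)^×| / |⟨134⟩| = 180 / 15 = 12.

12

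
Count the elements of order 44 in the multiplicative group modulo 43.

φ(43) = 43 − 1 = 42 = 2 · 3 · 7.
Since (Z/43Z)^× is cyclic of order 42, the number of elements of order d is φ(d) when d | 42 and 0 otherwise.
Since 44 ∤ 42, the count is 0.

0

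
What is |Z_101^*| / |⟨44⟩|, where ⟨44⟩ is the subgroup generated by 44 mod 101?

5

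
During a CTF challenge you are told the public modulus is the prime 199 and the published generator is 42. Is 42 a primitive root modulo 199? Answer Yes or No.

No

φ(199) = 199 − 1 = 198 = 2 · 3^2 · 11.
42 is a primitive root mod 199 iff 42^(φ(199)/q) ≢ 1 for every prime q | φ(199), i.e. q ∈ {2, 3, 11}.
42^99 ≡ 198 (mod 199)  [q = 2: ≢ 1 ✓]
42^66 ≡ 1 (mod 199)  [q = 3: ≡ 1 ✗]
42^18 ≡ 61 (mod 199)  [q = 11: ≢ 1 ✓]
Since 42^66 ≡ 1, the order of 42 divides 66 < 198, so 42 is not a primitive root.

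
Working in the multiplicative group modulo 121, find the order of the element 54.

22

Since 54 ∈ (Z/121Z)^×, its order divides φ(121) = φ(11^2) = 11·(11−1) = 110 = 2 · 5 · 11.
Divisors of 110: 1, 2, 5, 10, 11, 22, 55, 110.
Compute 54^d (mod 121) for the divisors d until we hit 1:
54^1 ≡ 54 (mod 121)
54^2 ≡ 12 (mod 121)
54^5 ≡ 32 (mod 121)
54^10 ≡ 56 (mod 121)
54^11 ≡ 120 (mod 121)
54^22 ≡ 1 (mod 121) ✓
Hence ord(54) = 22.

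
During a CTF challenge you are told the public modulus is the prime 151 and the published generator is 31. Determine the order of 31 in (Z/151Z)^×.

75

By Lagrange's theorem, ord_151(31) divides φ(151) = 151 − 1 = 150 = 2 · 3 · 5^2.
Divisors of 150: 1, 2, 3, 5, 6, 10, 15, 25, 30, 50, 75, 150.
Compute 31^d (mod 151) for the divisors d until we hit 1:
31^1 ≡ 31 (mod 151)
31^2 ≡ 55 (mod 151)
31^3 ≡ 44 (mod 151)
31^5 ≡ 4 (mod 151)
31^6 ≡ 124 (mod 151)
31^10 ≡ 16 (mod 151)
31^15 ≡ 64 (mod 151)
31^25 ≡ 118 (mod 151)
31^30 ≡ 19 (mod 151)
31^50 ≡ 32 (mod 151)
31^75 ≡ 1 (mod 151) ✓
So ord_151(31) = 75.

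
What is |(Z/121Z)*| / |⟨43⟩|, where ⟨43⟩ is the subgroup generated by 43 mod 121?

5

Since 43 ∈ (Z/121Z)^×, its order divides φ(121) = φ(11^2) = 11·(11−1) = 110 = 2 · 5 · 11.
Divisors of 110: 1, 2, 5, 10, 11, 22, 55, 110.
Compute 43^d (mod 121) for the divisors d until we hit 1:
43^1 ≡ 43
43^2 ≡ 34
43^5 ≡ 98
43^10 ≡ 45
43^11 ≡ 120
43^22 ≡ 1
So ord_121(43) = 22, hence |⟨43⟩| = 22.
Index = |(Z/121Z)^×| / |⟨43⟩| = 110 / 22 = 5.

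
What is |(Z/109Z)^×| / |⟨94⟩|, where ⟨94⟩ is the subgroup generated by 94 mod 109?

2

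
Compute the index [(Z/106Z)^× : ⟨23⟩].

13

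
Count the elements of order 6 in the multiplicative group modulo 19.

2

φ(19) = 19 − 1 = 18 = 2 · 3^2.
In a cyclic group of order 18, there are φ(d) elements of order d for each divisor d of 18, and zero for non-divisors.
6 = 2 · 3 divides 18, and φ(6) = 2.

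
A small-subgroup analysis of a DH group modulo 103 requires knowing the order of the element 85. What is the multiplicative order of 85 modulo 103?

ord(85) | φ(103) = 103 − 1 = 102 = 2 · 3 · 17.
Divisors of 102: 1, 2, 3, 6, 17, 34, 51, 102.
Check 85^d mod 103 for each divisor in increasing order:
85^1 ≡ 85
85^2 ≡ 15
85^3 ≡ 39
85^6 ≡ 79
85^17 ≡ 47
85^34 ≡ 46
85^51 ≡ 102
85^102 ≡ 1
So ord_103(85) = 102.

102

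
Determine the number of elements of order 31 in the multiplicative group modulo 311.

30

φ(311) = 311 − 1 = 310 = 2 · 5 · 31.
In a cyclic group of order 310, there are φ(d) elements of order d for each divisor d of 310, and zero for non-divisors.
31 | 310, and φ(31) = 31 − 1 = 30.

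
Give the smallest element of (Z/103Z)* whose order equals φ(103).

5

φ(103) = 103 − 1 = 102 = 2 · 3 · 17.
g is a primitive root iff g^(102/q) ≢ 1 (mod 103) for each prime q ∈ {2, 3, 17}.
g = 2: 2^51 ≡ 1 — hits 1, so not a primitive root.
g = 3: 3^51 ≡ 102; 3^34 ≡ 1 — hits 1, so not a primitive root.
g = 4: 4^51 ≡ 1 — hits 1, so not a primitive root.
g = 5: 5^51 ≡ 102; 5^34 ≡ 56; 5^6 ≡ 72 — none is 1, so 5 is a primitive root.
Hence the least primitive root of 103 is 5.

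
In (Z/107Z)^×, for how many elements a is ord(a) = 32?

φ(107) = 107 − 1 = 106 = 2 · 53.
In a cyclic group of order 106, there are φ(d) elements of order d for each divisor d of 106, and zero for non-divisors.
32 does not divide 106, so no element of (Z/107Z)^× has order 32.

0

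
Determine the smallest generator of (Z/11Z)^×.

2

φ(11) = 11 − 1 = 10 = 2 · 5.
Test candidates g = 2, 3, … against the prime factors q ∈ {2, 5} of φ(11): g is a generator iff g^(10/q) ≢ 1 for every such q.
g = 2: 2^5 ≡ 10; 2^2 ≡ 4 — none is 1, so 2 is a primitive root.
The smallest primitive root modulo 11 is 2.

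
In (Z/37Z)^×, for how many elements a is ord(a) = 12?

4

φ(37) = 37 − 1 = 36 = 2^2 · 3^2.
In a cyclic group of order 36, there are φ(d) elements of order d for each divisor d of 36, and zero for non-divisors.
12 = 2^2 · 3 divides 36, and φ(12) = 4.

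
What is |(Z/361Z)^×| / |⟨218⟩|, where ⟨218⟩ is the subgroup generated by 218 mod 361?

2

Since 218 ∈ (Z/361Z)^×, its order divides φ(361) = φ(19^2) = 19·(19−1) = 342 = 2 · 3^2 · 19.
Divisors of 342: 1, 2, 3, 6, 9, 18, 19, 38, 57, 114, 171, 342.
Check 218^d mod 361 for each divisor in increasing order:
218^1 ≡ 218 (mod 361)
218^2 ≡ 233 (mod 361)
218^3 ≡ 254 (mod 361)
218^6 ≡ 258 (mod 361)
218^9 ≡ 191 (mod 361)
218^18 ≡ 20 (mod 361)
218^19 ≡ 28 (mod 361)
218^38 ≡ 62 (mod 361)
218^57 ≡ 292 (mod 361)
218^114 ≡ 68 (mod 361)
218^171 ≡ 1 (mod 361) ✓
The order of 218 is 171, so the subgroup it generates has 171 elements.
Index = |(Z/361Z)^×| / |⟨218⟩| = 342 / 171 = 2.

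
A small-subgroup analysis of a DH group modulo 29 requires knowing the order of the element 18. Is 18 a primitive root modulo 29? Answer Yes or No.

Yes

φ(29) = 29 − 1 = 28 = 2^2 · 7.
18 is a primitive root mod 29 iff 18^(φ(29)/q) ≢ 1 for every prime q | φ(29), i.e. q ∈ {2, 7}.
18^14 ≡ 28 (mod 29)  [q = 2: ≢ 1 ✓]
18^4 ≡ 25 (mod 29)  [q = 7: ≢ 1 ✓]
All checks pass, so 18 has order 28 and is a primitive root modulo 29.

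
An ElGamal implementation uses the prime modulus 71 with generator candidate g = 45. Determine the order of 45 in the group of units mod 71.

7

The order of 45 must divide φ(71) = 71 − 1 = 70 = 2 · 5 · 7.
Divisors of 70: 1, 2, 5, 7, 10, 14, 35, 70.
Check 45^d mod 71 for each divisor in increasing order:
45^1 ≡ 45
45^2 ≡ 37
45^5 ≡ 48
45^7 ≡ 1
Therefore the multiplicative order of 45 modulo 71 is 7.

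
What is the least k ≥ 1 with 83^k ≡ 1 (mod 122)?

The order of 83 must divide φ(122) = φ(2)·φ(61) = 1·60 = 60 = 2^2 · 3 · 5.
Divisors of 60: 1, 2, 3, 4, 5, 6, 10, 12, 15, 20, 30, 60.
Test each divisor d:
83^1 ≡ 83
83^2 ≡ 57
83^3 ≡ 95
83^4 ≡ 77
83^5 ≡ 47
83^6 ≡ 119
83^10 ≡ 13
83^12 ≡ 9
83^15 ≡ 1
So ord_122(83) = 15.

15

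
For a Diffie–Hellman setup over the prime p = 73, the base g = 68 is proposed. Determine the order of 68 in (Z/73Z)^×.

72

Since 68 ∈ (Z/73Z)^×, its order divides φ(73) = 73 − 1 = 72 = 2^3 · 3^2.
Divisors of 72: 1, 2, 3, 4, 6, 8, 9, 12, 18, 24, 36, 72.
Check 68^d mod 73 for each divisor in increasing order:
68^1 ≡ 68 (mod 73)
68^2 ≡ 25 (mod 73)
68^3 ≡ 21 (mod 73)
68^4 ≡ 41 (mod 73)
68^6 ≡ 3 (mod 73)
68^8 ≡ 2 (mod 73)
68^9 ≡ 63 (mod 73)
68^12 ≡ 9 (mod 73)
68^18 ≡ 27 (mod 73)
68^24 ≡ 8 (mod 73)
68^36 ≡ 72 (mod 73)
68^72 ≡ 1 (mod 73) ✓
Hence ord(68) = 72.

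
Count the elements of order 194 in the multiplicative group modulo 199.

0

φ(199) = 199 − 1 = 198 = 2 · 3^2 · 11.
(Z/199Z)^× is cyclic (|G| = 198); a cyclic group of order m has exactly φ(d) elements of each order d | m, and none otherwise.
Since 194 ∤ 198, the count is 0.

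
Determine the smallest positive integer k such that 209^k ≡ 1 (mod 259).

36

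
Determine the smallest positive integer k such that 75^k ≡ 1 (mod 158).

78

ord(75) | φ(158) = φ(2)·φ(79) = 1·78 = 78 = 2 · 3 · 13.
Divisors of 78: 1, 2, 3, 6, 13, 26, 39, 78.
Evaluate successive powers at the divisors of 78:
75^1 ≡ 75 (mod 158)
75^2 ≡ 95 (mod 158)
75^3 ≡ 15 (mod 158)
75^6 ≡ 67 (mod 158)
75^13 ≡ 135 (mod 158)
75^26 ≡ 55 (mod 158)
75^39 ≡ 157 (mod 158)
75^78 ≡ 1 (mod 158) ✓
Therefore the multiplicative order of 75 modulo 158 is 78.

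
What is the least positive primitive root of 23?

φ(23) = 23 − 1 = 22 = 2 · 11.
Test candidates g = 2, 3, … against the prime factors q ∈ {2, 11} of φ(23): g is a generator iff g^(22/q) ≢ 1 for every such q.
g = 2: 2^11 ≡ 1 — hits 1, so not a primitive root.
g = 3: 3^11 ≡ 1 — hits 1, so not a primitive root.
g = 4: 4^11 ≡ 1 — hits 1, so not a primitive root.
g = 5: 5^11 ≡ 22; 5^2 ≡ 2 — none is 1, so 5 is a primitive root.
Hence the least primitive root of 23 is 5.

5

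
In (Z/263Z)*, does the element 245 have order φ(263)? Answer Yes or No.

Yes

φ(263) = 263 − 1 = 262 = 2 · 131.
245 is a primitive root mod 263 iff 245^(φ(263)/q) ≢ 1 for every prime q | φ(263), i.e. q ∈ {2, 131}.
245^131 ≡ 262 (mod 263)  [q = 2: ≢ 1 ✓]
245^2 ≡ 61 (mod 263)  [q = 131: ≢ 1 ✓]
All checks pass, so 245 has order 262 and is a primitive root modulo 263.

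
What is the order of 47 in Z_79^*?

78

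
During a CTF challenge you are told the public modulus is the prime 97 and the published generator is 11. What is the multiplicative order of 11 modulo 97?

By Lagrange's theorem, ord_97(11) divides φ(97) = 97 − 1 = 96 = 2^5 · 3.
Divisors of 96: 1, 2, 3, 4, 6, 8, 12, 16, 24, 32, 48, 96.
Test each divisor d:
11^1 ≡ 11 (mod 97)
11^2 ≡ 24 (mod 97)
11^3 ≡ 70 (mod 97)
11^4 ≡ 91 (mod 97)
11^6 ≡ 50 (mod 97)
11^8 ≡ 36 (mod 97)
11^12 ≡ 75 (mod 97)
11^16 ≡ 35 (mod 97)
11^24 ≡ 96 (mod 97)
11^32 ≡ 61 (mod 97)
11^48 ≡ 1 (mod 97) ✓
So ord_97(11) = 48.

48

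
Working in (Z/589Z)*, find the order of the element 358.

ord(358) | φ(589) = φ(19·31) = (19−1)·(31−1) = 18·30 = 540 = 2^2 · 3^3 · 5.
Divisors of 540: 1, 2, 3, 4, 5, 6, 9, 10, 12, 15, 18, 20, 27, 30, 36, 45, 54, 60, 90, 108, 135, 180, 270, 540.
Evaluate successive powers at the divisors of 540:
358^1 ≡ 358 (mod 589)
358^2 ≡ 351 (mod 589)
358^3 ≡ 201 (mod 589)
358^4 ≡ 100 (mod 589)
358^5 ≡ 460 (mod 589)
358^6 ≡ 349 (mod 589)
358^9 ≡ 58 (mod 589)
358^10 ≡ 149 (mod 589)
358^12 ≡ 467 (mod 589)
358^15 ≡ 216 (mod 589)
358^18 ≡ 419 (mod 589)
358^20 ≡ 408 (mod 589)
358^27 ≡ 153 (mod 589)
358^30 ≡ 125 (mod 589)
358^36 ≡ 39 (mod 589)
358^45 ≡ 495 (mod 589)
358^54 ≡ 438 (mod 589)
358^60 ≡ 311 (mod 589)
358^90 ≡ 1 (mod 589) ✓
So ord_589(358) = 90.

90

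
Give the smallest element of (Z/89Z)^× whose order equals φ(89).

φ(89) = 89 − 1 = 88 = 2^3 · 11.
Test candidates g = 2, 3, … against the prime factors q ∈ {2, 11} of φ(89): g is a generator iff g^(88/q) ≢ 1 for every such q.
g = 2: 2^44 ≡ 1 — hits 1, so not a primitive root.
g = 3: 3^44 ≡ 88; 3^8 ≡ 64 — none is 1, so 3 is a primitive root.
Hence the least primitive root of 89 is 3.

3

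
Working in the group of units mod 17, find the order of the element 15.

8

Since 15 ∈ (Z/17Z)^×, its order divides φ(17) = 17 − 1 = 16 = 2^4.
Divisors of 16: 1, 2, 4, 8, 16.
Test each divisor d:
15^1 ≡ 15 (mod 17)
15^2 ≡ 4 (mod 17)
15^4 ≡ 16 (mod 17)
15^8 ≡ 1 (mod 17) ✓
Hence ord(15) = 8.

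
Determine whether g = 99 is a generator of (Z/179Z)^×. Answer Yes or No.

Yes

φ(179) = 179 − 1 = 178 = 2 · 89.
Test 99^(178/q) mod 179 for each prime factor q of 178:
99^89 ≡ 178 (mod 179)  [q = 2: ≢ 1 ✓]
99^2 ≡ 135 (mod 179)  [q = 89: ≢ 1 ✓]
All checks pass, so 99 has order 178 and is a primitive root modulo 179.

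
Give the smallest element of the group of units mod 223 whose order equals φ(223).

φ(223) = 223 − 1 = 222 = 2 · 3 · 37.
Test candidates g = 2, 3, … against the prime factors q ∈ {2, 3, 37} of φ(223): g is a generator iff g^(222/q) ≢ 1 for every such q.
g = 2: 2^111 ≡ 1 — hits 1, so not a primitive root.
g = 3: 3^111 ≡ 222; 3^74 ≡ 183; 3^6 ≡ 60 — none is 1, so 3 is a primitive root.
The smallest primitive root modulo 223 is 3.

3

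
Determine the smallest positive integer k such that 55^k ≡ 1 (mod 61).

ord(55) | φ(61) = 61 − 1 = 60 = 2^2 · 3 · 5.
Divisors of 60: 1, 2, 3, 4, 5, 6, 10, 12, 15, 20, 30, 60.
Check 55^d mod 61 for each divisor in increasing order:
55^1 ≡ 55 (mod 61)
55^2 ≡ 36 (mod 61)
55^3 ≡ 28 (mod 61)
55^4 ≡ 15 (mod 61)
55^5 ≡ 32 (mod 61)
55^6 ≡ 52 (mod 61)
55^10 ≡ 48 (mod 61)
55^12 ≡ 20 (mod 61)
55^15 ≡ 11 (mod 61)
55^20 ≡ 47 (mod 61)
55^30 ≡ 60 (mod 61)
55^60 ≡ 1 (mod 61) ✓
Hence ord(55) = 60.

60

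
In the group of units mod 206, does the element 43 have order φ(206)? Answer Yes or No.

Yes

φ(206) = φ(2)·φ(103) = 1·102 = 102 = 2 · 3 · 17.
43 is a primitive root mod 206 iff 43^(φ(206)/q) ≢ 1 for every prime q | φ(206), i.e. q ∈ {2, 3, 17}.
43^51 ≡ 205 (mod 206)  [q = 2: ≢ 1 ✓]
43^34 ≡ 149 (mod 206)  [q = 3: ≢ 1 ✓]
43^6 ≡ 81 (mod 206)  [q = 17: ≢ 1 ✓]
Every test exponent gives a nontrivial residue, hence 43 generates the full group.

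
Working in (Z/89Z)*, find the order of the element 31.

By Lagrange's theorem, ord_89(31) divides φ(89) = 89 − 1 = 88 = 2^3 · 11.
Divisors of 88: 1, 2, 4, 8, 11, 22, 44, 88.
Compute 31^d (mod 89) for the divisors d until we hit 1:
31^1 ≡ 31 (mod 89)
31^2 ≡ 71 (mod 89)
31^4 ≡ 57 (mod 89)
31^8 ≡ 45 (mod 89)
31^11 ≡ 77 (mod 89)
31^22 ≡ 55 (mod 89)
31^44 ≡ 88 (mod 89)
31^88 ≡ 1 (mod 89) ✓
The smallest such exponent is 88, so the order of 31 is 88.

88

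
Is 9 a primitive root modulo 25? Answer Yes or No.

No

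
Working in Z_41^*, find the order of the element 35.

40

By Lagrange's theorem, ord_41(35) divides φ(41) = 41 − 1 = 40 = 2^3 · 5.
Divisors of 40: 1, 2, 4, 5, 8, 10, 20, 40.
Evaluate successive powers at the divisors of 40:
35^1 ≡ 35 (mod 41)
35^2 ≡ 36 (mod 41)
35^4 ≡ 25 (mod 41)
35^5 ≡ 14 (mod 41)
35^8 ≡ 10 (mod 41)
35^10 ≡ 32 (mod 41)
35^20 ≡ 40 (mod 41)
35^40 ≡ 1 (mod 41) ✓
Therefore the multiplicative order of 35 modulo 41 is 40.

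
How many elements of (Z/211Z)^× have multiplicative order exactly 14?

6

φ(211) = 211 − 1 = 210 = 2 · 3 · 5 · 7.
Since (Z/211Z)^× is cyclic of order 210, the number of elements of order d is φ(d) when d | 210 and 0 otherwise.
14 = 2 · 7 divides 210, and φ(14) = 6.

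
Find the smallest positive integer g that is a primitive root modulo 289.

φ(289) = φ(17^2) = 17·(17−1) = 272 = 2^4 · 17.
g is a primitive root iff g^(272/q) ≢ 1 (mod 289) for each prime q ∈ {2, 17}.
g = 2: 2^136 ≡ 1 — hits 1, so not a primitive root.
g = 3: 3^136 ≡ 288; 3^16 ≡ 171 — none is 1, so 3 is a primitive root.
The smallest primitive root modulo 289 is 3.

3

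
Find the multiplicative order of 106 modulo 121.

110

ord(106) | φ(121) = φ(11^2) = 11·(11−1) = 110 = 2 · 5 · 11.
Divisors of 110: 1, 2, 5, 10, 11, 22, 55, 110.
Check 106^d mod 121 for each divisor in increasing order:
106^1 ≡ 106
106^2 ≡ 104
106^5 ≡ 21
106^10 ≡ 78
106^11 ≡ 40
106^22 ≡ 27
106^55 ≡ 120
106^110 ≡ 1
Hence ord(106) = 110.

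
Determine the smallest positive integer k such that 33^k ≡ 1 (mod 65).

12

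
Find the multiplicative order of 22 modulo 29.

The order of 22 must divide φ(29) = 29 − 1 = 28 = 2^2 · 7.
Divisors of 28: 1, 2, 4, 7, 14, 28.
Compute 22^d (mod 29) for the divisors d until we hit 1:
22^1 ≡ 22 (mod 29)
22^2 ≡ 20 (mod 29)
22^4 ≡ 23 (mod 29)
22^7 ≡ 28 (mod 29)
22^14 ≡ 1 (mod 29) ✓
The smallest such exponent is 14, so the order of 22 is 14.

14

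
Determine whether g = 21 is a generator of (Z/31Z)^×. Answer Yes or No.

Yes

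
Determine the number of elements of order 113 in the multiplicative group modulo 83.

0

φ(83) = 83 − 1 = 82 = 2 · 41.
Since (Z/83Z)^× is cyclic of order 82, the number of elements of order d is φ(d) when d | 82 and 0 otherwise.
Since 113 ∤ 82, the count is 0.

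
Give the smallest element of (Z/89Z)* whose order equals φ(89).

φ(89) = 89 − 1 = 88 = 2^3 · 11.
g is a primitive root iff g^(88/q) ≢ 1 (mod 89) for each prime q ∈ {2, 11}.
g = 2: 2^44 ≡ 1 — hits 1, so not a primitive root.
g = 3: 3^44 ≡ 88; 3^8 ≡ 64 — none is 1, so 3 is a primitive root.
The smallest primitive root modulo 89 is 3.

3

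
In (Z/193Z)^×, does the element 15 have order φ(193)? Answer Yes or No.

φ(193) = 193 − 1 = 192 = 2^6 · 3.
Test 15^(192/q) mod 193 for each prime factor q of 192:
15^96 ≡ 192 (mod 193)  [q = 2: ≢ 1 ✓]
15^64 ≡ 84 (mod 193)  [q = 3: ≢ 1 ✓]
None equal 1, so ord_193(15) = 192: 15 is a primitive root.

Yes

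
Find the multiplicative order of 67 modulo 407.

By Lagrange's theorem, ord_407(67) divides φ(407) = φ(11·37) = (11−1)·(37−1) = 10·36 = 360 = 2^3 · 3^2 · 5.
Divisors of 360: 1, 2, 3, 4, 5, 6, 8, 9, 10, 12, 15, 18, 20, 24, 30, 36, 40, 45, 60, 72, 90, 120, 180, 360.
Evaluate successive powers at the divisors of 360:
67^1 ≡ 67
67^2 ≡ 12
67^3 ≡ 397
67^4 ≡ 144
67^5 ≡ 287
67^6 ≡ 100
67^8 ≡ 386
67^9 ≡ 221
67^10 ≡ 155
67^12 ≡ 232
67^15 ≡ 122
67^18 ≡ 1
Therefore the multiplicative order of 67 modulo 407 is 18.

18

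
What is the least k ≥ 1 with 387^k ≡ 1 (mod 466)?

232

By Lagrange's theorem, ord_466(387) divides φ(466) = φ(2)·φ(233) = 1·232 = 232 = 2^3 · 29.
Divisors of 232: 1, 2, 4, 8, 29, 58, 116, 232.
Evaluate successive powers at the divisors of 232:
387^1 ≡ 387 (mod 466)
387^2 ≡ 183 (mod 466)
387^4 ≡ 403 (mod 466)
387^8 ≡ 241 (mod 466)
387^29 ≡ 369 (mod 466)
387^58 ≡ 89 (mod 466)
387^116 ≡ 465 (mod 466)
387^232 ≡ 1 (mod 466) ✓
Therefore the multiplicative order of 387 modulo 466 is 232.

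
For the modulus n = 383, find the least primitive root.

φ(383) = 383 − 1 = 382 = 2 · 191.
g is a primitive root iff g^(382/q) ≢ 1 (mod 383) for each prime q ∈ {2, 191}.
g = 2: 2^191 ≡ 1 — hits 1, so not a primitive root.
g = 3: 3^191 ≡ 1 — hits 1, so not a primitive root.
g = 4: 4^191 ≡ 1 — hits 1, so not a primitive root.
g = 5: 5^191 ≡ 382; 5^2 ≡ 25 — none is 1, so 5 is a primitive root.
Hence the least primitive root of 383 is 5.

5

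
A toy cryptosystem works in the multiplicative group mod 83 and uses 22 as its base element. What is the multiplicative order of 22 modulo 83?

Since 22 ∈ (Z/83Z)^×, its order divides φ(83) = 83 − 1 = 82 = 2 · 41.
Divisors of 82: 1, 2, 41, 82.
Compute 22^d (mod 83) for the divisors d until we hit 1:
22^1 ≡ 22 (mod 83)
22^2 ≡ 69 (mod 83)
22^41 ≡ 82 (mod 83)
22^82 ≡ 1 (mod 83) ✓
So ord_83(22) = 82.

82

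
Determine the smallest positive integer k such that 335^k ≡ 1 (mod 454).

By Lagrange's theorem, ord_454(335) divides φ(454) = φ(2)·φ(227) = 1·226 = 226 = 2 · 113.
Divisors of 226: 1, 2, 113, 226.
Evaluate successive powers at the divisors of 226:
335^1 ≡ 335 (mod 454)
335^2 ≡ 87 (mod 454)
335^113 ≡ 1 (mod 454) ✓
Hence ord(335) = 113.

113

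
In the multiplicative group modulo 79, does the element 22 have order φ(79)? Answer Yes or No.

No

φ(79) = 79 − 1 = 78 = 2 · 3 · 13.
22 is a primitive root mod 79 iff 22^(φ(79)/q) ≢ 1 for every prime q | φ(79), i.e. q ∈ {2, 3, 13}.
22^39 ≡ 1 (mod 79)  [q = 2: ≡ 1 ✗]
22^26 ≡ 1 (mod 79)  [q = 3: ≡ 1 ✗]
22^6 ≡ 52 (mod 79)  [q = 13: ≢ 1 ✓]
The check at q = 2 fails, so 22 generates a proper subgroup.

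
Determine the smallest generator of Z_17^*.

3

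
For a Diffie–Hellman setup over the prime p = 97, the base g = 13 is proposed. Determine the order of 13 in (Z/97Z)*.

96

By Lagrange's theorem, ord_97(13) divides φ(97) = 97 − 1 = 96 = 2^5 · 3.
Divisors of 96: 1, 2, 3, 4, 6, 8, 12, 16, 24, 32, 48, 96.
Check 13^d mod 97 for each divisor in increasing order:
13^1 ≡ 13
13^2 ≡ 72
13^3 ≡ 63
13^4 ≡ 43
13^6 ≡ 89
13^8 ≡ 6
13^12 ≡ 64
13^16 ≡ 36
13^24 ≡ 22
13^32 ≡ 35
13^48 ≡ 96
13^96 ≡ 1
Hence ord(13) = 96.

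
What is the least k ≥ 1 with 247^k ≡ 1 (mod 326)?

81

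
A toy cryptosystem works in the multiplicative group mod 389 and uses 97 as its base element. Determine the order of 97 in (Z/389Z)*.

Since 97 ∈ (Z/389Z)^×, its order divides φ(389) = 389 − 1 = 388 = 2^2 · 97.
Divisors of 388: 1, 2, 4, 97, 194, 388.
Compute 97^d (mod 389) for the divisors d until we hit 1:
97^1 ≡ 97 (mod 389)
97^2 ≡ 73 (mod 389)
97^4 ≡ 272 (mod 389)
97^97 ≡ 1 (mod 389) ✓
Hence ord(97) = 97.

97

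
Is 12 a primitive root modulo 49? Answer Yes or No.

Yes

φ(49) = φ(7^2) = 7·(7−1) = 42 = 2 · 3 · 7.
It suffices to check that the order of 12 is not a proper divisor of 42: compute 12^(42/q) for q ∈ {2, 3, 7}.
12^21 ≡ 48 (mod 49)  [q = 2: ≢ 1 ✓]
12^14 ≡ 18 (mod 49)  [q = 3: ≢ 1 ✓]
12^6 ≡ 22 (mod 49)  [q = 7: ≢ 1 ✓]
None equal 1, so ord_49(12) = 42: 12 is a primitive root.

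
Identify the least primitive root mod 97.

5

φ(97) = 97 − 1 = 96 = 2^5 · 3.
g is a primitive root iff g^(96/q) ≢ 1 (mod 97) for each prime q ∈ {2, 3}.
g = 2: 2^48 ≡ 1 — hits 1, so not a primitive root.
g = 3: 3^48 ≡ 1 — hits 1, so not a primitive root.
g = 4: 4^48 ≡ 1 — hits 1, so not a primitive root.
g = 5: 5^48 ≡ 96; 5^32 ≡ 35 — none is 1, so 5 is a primitive root.
Hence the least primitive root of 97 is 5.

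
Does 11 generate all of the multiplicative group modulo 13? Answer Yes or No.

φ(13) = 13 − 1 = 12 = 2^2 · 3.
Test 11^(12/q) mod 13 for each prime factor q of 12:
11^6 ≡ 12 (mod 13)  [q = 2: ≢ 1 ✓]
11^4 ≡ 3 (mod 13)  [q = 3: ≢ 1 ✓]
Every test exponent gives a nontrivial residue, hence 11 generates the full group.

Yes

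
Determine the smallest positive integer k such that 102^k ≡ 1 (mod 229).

The order of 102 must divide φ(229) = 229 − 1 = 228 = 2^2 · 3 · 19.
Divisors of 228: 1, 2, 3, 4, 6, 12, 19, 38, 57, 76, 114, 228.
Compute 102^d (mod 229) for the divisors d until we hit 1:
102^1 ≡ 102 (mod 229)
102^2 ≡ 99 (mod 229)
102^3 ≡ 22 (mod 229)
102^4 ≡ 183 (mod 229)
102^6 ≡ 26 (mod 229)
102^12 ≡ 218 (mod 229)
102^19 ≡ 140 (mod 229)
102^38 ≡ 135 (mod 229)
102^57 ≡ 122 (mod 229)
102^76 ≡ 134 (mod 229)
102^114 ≡ 228 (mod 229)
102^228 ≡ 1 (mod 229) ✓
The smallest such exponent is 228, so the order of 102 is 228.

228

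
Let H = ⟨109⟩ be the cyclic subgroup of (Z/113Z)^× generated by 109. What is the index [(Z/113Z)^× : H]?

Since 109 ∈ (Z/113Z)^×, its order divides φ(113) = 113 − 1 = 112 = 2^4 · 7.
Divisors of 112: 1, 2, 4, 7, 8, 14, 16, 28, 56, 112.
Test each divisor d:
109^1 ≡ 109 (mod 113)
109^2 ≡ 16 (mod 113)
109^4 ≡ 30 (mod 113)
109^7 ≡ 1 (mod 113) ✓
So ord_113(109) = 7, hence |⟨109⟩| = 7.
The index is φ(113) / ord(109) = 112 / 7 = 16.

16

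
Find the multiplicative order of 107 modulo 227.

By Lagrange's theorem, ord_227(107) divides φ(227) = 227 − 1 = 226 = 2 · 113.
Divisors of 226: 1, 2, 113, 226.
Evaluate successive powers at the divisors of 226:
107^1 ≡ 107
107^2 ≡ 99
107^113 ≡ 226
107^226 ≡ 1
So ord_227(107) = 226.

226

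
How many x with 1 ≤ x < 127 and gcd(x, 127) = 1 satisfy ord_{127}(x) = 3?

φ(127) = 127 − 1 = 126 = 2 · 3^2 · 7.
(Z/127Z)^× is cyclic (|G| = 126); a cyclic group of order m has exactly φ(d) elements of each order d | m, and none otherwise.
3 | 126, and φ(3) = 3 − 1 = 2.

2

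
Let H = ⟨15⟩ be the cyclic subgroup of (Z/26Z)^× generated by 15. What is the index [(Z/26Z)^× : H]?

The order of 15 must divide φ(26) = φ(2)·φ(13) = 1·12 = 12 = 2^2 · 3.
Divisors of 12: 1, 2, 3, 4, 6, 12.
Check 15^d mod 26 for each divisor in increasing order:
15^1 ≡ 15
15^2 ≡ 17
15^3 ≡ 21
15^4 ≡ 3
15^6 ≡ 25
15^12 ≡ 1
So ord_26(15) = 12, hence |⟨15⟩| = 12.
The index is φ(26) / ord(15) = 12 / 12 = 1.

1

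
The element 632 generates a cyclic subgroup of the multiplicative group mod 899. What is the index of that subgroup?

4

Since 632 ∈ (Z/899Z)^×, its order divides φ(899) = φ(29·31) = (29−1)·(31−1) = 28·30 = 840 = 2^3 · 3 · 5 · 7.
Divisors of 840: 1, 2, 3, 4, 5, 6, 7, 8, 10, 12, 14, 15, 20, 21, 24, 28, 30, 35, 40, 42, 56, 60, 70, 84, 105, 120, 140, 168, 210, 280, 420, 840.
Evaluate successive powers at the divisors of 840:
632^1 ≡ 632 (mod 899)
632^2 ≡ 268 (mod 899)
632^3 ≡ 364 (mod 899)
632^4 ≡ 803 (mod 899)
632^5 ≡ 460 (mod 899)
632^6 ≡ 343 (mod 899)
632^7 ≡ 117 (mod 899)
632^8 ≡ 226 (mod 899)
632^10 ≡ 335 (mod 899)
632^12 ≡ 779 (mod 899)
632^14 ≡ 204 (mod 899)
632^15 ≡ 371 (mod 899)
632^20 ≡ 749 (mod 899)
632^21 ≡ 494 (mod 899)
632^24 ≡ 16 (mod 899)
632^28 ≡ 262 (mod 899)
632^30 ≡ 94 (mod 899)
632^35 ≡ 88 (mod 899)
632^40 ≡ 25 (mod 899)
632^42 ≡ 407 (mod 899)
632^56 ≡ 320 (mod 899)
632^60 ≡ 745 (mod 899)
632^70 ≡ 552 (mod 899)
632^84 ≡ 233 (mod 899)
632^105 ≡ 30 (mod 899)
632^120 ≡ 342 (mod 899)
632^140 ≡ 842 (mod 899)
632^168 ≡ 349 (mod 899)
632^210 ≡ 1 (mod 899) ✓
The order of 632 is 210, so the subgroup it generates has 210 elements.
Index = |(Z/899Z)^×| / |⟨632⟩| = 840 / 210 = 4.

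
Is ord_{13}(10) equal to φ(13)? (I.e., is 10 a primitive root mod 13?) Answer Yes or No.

φ(13) = 13 − 1 = 12 = 2^2 · 3.
Test 10^(12/q) mod 13 for each prime factor q of 12:
10^6 ≡ 1 (mod 13)  [q = 2: ≡ 1 ✗]
10^4 ≡ 3 (mod 13)  [q = 3: ≢ 1 ✓]
10^6 ≡ 1 shows ord(10) | 6, strictly less than φ(13); not a primitive root.

No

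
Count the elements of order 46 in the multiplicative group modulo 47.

22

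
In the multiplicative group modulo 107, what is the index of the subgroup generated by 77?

Since 77 ∈ (Z/107Z)^×, its order divides φ(107) = 107 − 1 = 106 = 2 · 53.
Divisors of 106: 1, 2, 53, 106.
Test each divisor d:
77^1 ≡ 77 (mod 107)
77^2 ≡ 44 (mod 107)
77^53 ≡ 106 (mod 107)
77^106 ≡ 1 (mod 107) ✓
So ord_107(77) = 106, hence |⟨77⟩| = 106.
[(Z/107Z)^× : ⟨77⟩] = 106/106 = 1.

1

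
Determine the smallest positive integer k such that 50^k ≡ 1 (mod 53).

52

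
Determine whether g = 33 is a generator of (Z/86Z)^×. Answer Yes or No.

Yes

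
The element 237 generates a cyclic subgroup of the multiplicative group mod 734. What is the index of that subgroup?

By Lagrange's theorem, ord_734(237) divides φ(734) = φ(2)·φ(367) = 1·366 = 366 = 2 · 3 · 61.
Divisors of 366: 1, 2, 3, 6, 61, 122, 183, 366.
Test each divisor d:
237^1 ≡ 237
237^2 ≡ 385
237^3 ≡ 229
237^6 ≡ 327
237^61 ≡ 283
237^122 ≡ 83
237^183 ≡ 1
Thus |⟨237⟩| = ord(237) = 183.
Index = |(Z/734Z)^×| / |⟨237⟩| = 366 / 183 = 2.

2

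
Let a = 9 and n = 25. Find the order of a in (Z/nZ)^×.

10

The order of 9 must divide φ(25) = φ(5^2) = 5·(5−1) = 20 = 2^2 · 5.
Divisors of 20: 1, 2, 4, 5, 10, 20.
Test each divisor d:
9^1 ≡ 9 (mod 25)
9^2 ≡ 6 (mod 25)
9^4 ≡ 11 (mod 25)
9^5 ≡ 24 (mod 25)
9^10 ≡ 1 (mod 25) ✓
So ord_25(9) = 10.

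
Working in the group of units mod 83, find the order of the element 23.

Since 23 ∈ (Z/83Z)^×, its order divides φ(83) = 83 − 1 = 82 = 2 · 41.
Divisors of 82: 1, 2, 41, 82.
Compute 23^d (mod 83) for the divisors d until we hit 1:
23^1 ≡ 23 (mod 83)
23^2 ≡ 31 (mod 83)
23^41 ≡ 1 (mod 83) ✓
Therefore the multiplicative order of 23 modulo 83 is 41.

41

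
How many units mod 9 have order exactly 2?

1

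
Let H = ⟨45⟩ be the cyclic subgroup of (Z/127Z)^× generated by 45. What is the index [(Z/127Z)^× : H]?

1

The order of 45 must divide φ(127) = 127 − 1 = 126 = 2 · 3^2 · 7.
Divisors of 126: 1, 2, 3, 6, 7, 9, 14, 18, 21, 42, 63, 126.
Compute 45^d (mod 127) for the divisors d until we hit 1:
45^1 ≡ 45 (mod 127)
45^2 ≡ 120 (mod 127)
45^3 ≡ 66 (mod 127)
45^6 ≡ 38 (mod 127)
45^7 ≡ 59 (mod 127)
45^9 ≡ 95 (mod 127)
45^14 ≡ 52 (mod 127)
45^18 ≡ 8 (mod 127)
45^21 ≡ 20 (mod 127)
45^42 ≡ 19 (mod 127)
45^63 ≡ 126 (mod 127)
45^126 ≡ 1 (mod 127) ✓
Thus |⟨45⟩| = ord(45) = 126.
Index = |(Z/127Z)^×| / |⟨45⟩| = 126 / 126 = 1.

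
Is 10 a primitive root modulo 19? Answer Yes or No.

Yes

φ(19) = 19 − 1 = 18 = 2 · 3^2.
10 is a primitive root mod 19 iff 10^(φ(19)/q) ≢ 1 for every prime q | φ(19), i.e. q ∈ {2, 3}.
10^9 ≡ 18 (mod 19)  [q = 2: ≢ 1 ✓]
10^6 ≡ 11 (mod 19)  [q = 3: ≢ 1 ✓]
None equal 1, so ord_19(10) = 18: 10 is a primitive root.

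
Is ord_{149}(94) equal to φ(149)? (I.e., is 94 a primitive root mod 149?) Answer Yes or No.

Yes

φ(149) = 149 − 1 = 148 = 2^2 · 37.
An element g generates (Z/149Z)^× iff g^(148/q) ≢ 1 (mod 149) for each prime q ∈ {2, 37}.
94^74 ≡ 148 (mod 149)  [q = 2: ≢ 1 ✓]
94^4 ≡ 88 (mod 149)  [q = 37: ≢ 1 ✓]
All checks pass, so 94 has order 148 and is a primitive root modulo 149.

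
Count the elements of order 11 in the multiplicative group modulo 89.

φ(89) = 89 − 1 = 88 = 2^3 · 11.
In a cyclic group of order 88, there are φ(d) elements of order d for each divisor d of 88, and zero for non-divisors.
11 | 88, and φ(11) = 11 − 1 = 10.

10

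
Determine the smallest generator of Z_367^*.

φ(367) = 367 − 1 = 366 = 2 · 3 · 61.
g is a primitive root iff g^(366/q) ≢ 1 (mod 367) for each prime q ∈ {2, 3, 61}.
g = 2: 2^183 ≡ 1 — hits 1, so not a primitive root.
g = 3: 3^183 ≡ 366; 3^122 ≡ 1 — hits 1, so not a primitive root.
g = 4: 4^183 ≡ 1 — hits 1, so not a primitive root.
g = 5: 5^183 ≡ 366; 5^122 ≡ 1 — hits 1, so not a primitive root.
g = 6: 6^183 ≡ 366; 6^122 ≡ 283; 6^6 ≡ 47 — none is 1, so 6 is a primitive root.
Hence the least primitive root of 367 is 6.

6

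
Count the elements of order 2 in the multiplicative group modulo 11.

φ(11) = 11 − 1 = 10 = 2 · 5.
In a cyclic group of order 10, there are φ(d) elements of order d for each divisor d of 10, and zero for non-divisors.
2 | 10, and φ(2) = 2 − 1 = 1.

1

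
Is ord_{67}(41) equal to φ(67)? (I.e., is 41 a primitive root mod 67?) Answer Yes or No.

φ(67) = 67 − 1 = 66 = 2 · 3 · 11.
It suffices to check that the order of 41 is not a proper divisor of 66: compute 41^(66/q) for q ∈ {2, 3, 11}.
41^33 ≡ 66 (mod 67)  [q = 2: ≢ 1 ✓]
41^22 ≡ 29 (mod 67)  [q = 3: ≢ 1 ✓]
41^6 ≡ 15 (mod 67)  [q = 11: ≢ 1 ✓]
None equal 1, so ord_67(41) = 66: 41 is a primitive root.

Yes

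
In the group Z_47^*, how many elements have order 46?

φ(47) = 47 − 1 = 46 = 2 · 23.
In a cyclic group of order 46, there are φ(d) elements of order d for each divisor d of 46, and zero for non-divisors.
46 = 2 · 23 divides 46, and φ(46) = 22.

22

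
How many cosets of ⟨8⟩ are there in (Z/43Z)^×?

3

ord(8) | φ(43) = 43 − 1 = 42 = 2 · 3 · 7.
Divisors of 42: 1, 2, 3, 6, 7, 14, 21, 42.
Compute 8^d (mod 43) for the divisors d until we hit 1:
8^1 ≡ 8 (mod 43)
8^2 ≡ 21 (mod 43)
8^3 ≡ 39 (mod 43)
8^6 ≡ 16 (mod 43)
8^7 ≡ 42 (mod 43)
8^14 ≡ 1 (mod 43) ✓
So ord_43(8) = 14, hence |⟨8⟩| = 14.
[(Z/43Z)^× : ⟨8⟩] = 42/14 = 3.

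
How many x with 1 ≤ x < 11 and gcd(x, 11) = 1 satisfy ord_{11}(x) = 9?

0

φ(11) = 11 − 1 = 10 = 2 · 5.
Since (Z/11Z)^× is cyclic of order 10, the number of elements of order d is φ(d) when d | 10 and 0 otherwise.
Since 9 ∤ 10, the count is 0.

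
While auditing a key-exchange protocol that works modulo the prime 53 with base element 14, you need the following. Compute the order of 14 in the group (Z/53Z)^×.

52

Since 14 ∈ (Z/53Z)^×, its order divides φ(53) = 53 − 1 = 52 = 2^2 · 13.
Divisors of 52: 1, 2, 4, 13, 26, 52.
Compute 14^d (mod 53) for the divisors d until we hit 1:
14^1 ≡ 14 (mod 53)
14^2 ≡ 37 (mod 53)
14^4 ≡ 44 (mod 53)
14^13 ≡ 23 (mod 53)
14^26 ≡ 52 (mod 53)
14^52 ≡ 1 (mod 53) ✓
Therefore the multiplicative order of 14 modulo 53 is 52.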